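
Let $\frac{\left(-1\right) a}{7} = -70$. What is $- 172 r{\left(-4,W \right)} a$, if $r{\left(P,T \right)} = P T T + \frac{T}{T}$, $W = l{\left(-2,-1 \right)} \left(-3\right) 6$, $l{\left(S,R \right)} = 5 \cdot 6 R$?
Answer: $98304107720$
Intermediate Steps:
$a = 490$ ($a = \left(-7\right) \left(-70\right) = 490$)
$l{\left(S,R \right)} = 30 R$
$W = 540$ ($W = 30 \left(-1\right) \left(-3\right) 6 = \left(-30\right) \left(-3\right) 6 = 90 \cdot 6 = 540$)
$r{\left(P,T \right)} = 1 + P T^{2}$ ($r{\left(P,T \right)} = P T^{2} + 1 = 1 + P T^{2}$)
$- 172 r{\left(-4,W \right)} a = - 172 \left(1 - 4 \cdot 540^{2}\right) 490 = - 172 \left(1 - 1166400\right) 490 = \left(-172\right) \left(-1166399\right) 490 = 200620628 \cdot 490 = 98304107720$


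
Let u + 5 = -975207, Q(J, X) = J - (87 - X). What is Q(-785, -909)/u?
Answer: 1781/975212 ≈ 0.0018263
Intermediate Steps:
Q(J, X) = -87 + J + X (Q(J, X) = J + (-87 + X) = -87 + J + X)
u = -975212 (u = -5 - 975207 = -975212)
Q(-785, -909)/u = (-87 - 785 - 909)/(-975212) = -1781*(-1/975212) = 1781/975212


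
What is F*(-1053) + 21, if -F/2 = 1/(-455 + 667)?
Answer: 3279/106 ≈ 30.934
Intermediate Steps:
F = -1/106 (F = -2/(-455 + 667) = -2/212 = -2*1/212 = -1/106 ≈ -0.0094340)
F*(-1053) + 21 = -1/106*(-1053) + 21 = 1053/106 + 21 = 3279/106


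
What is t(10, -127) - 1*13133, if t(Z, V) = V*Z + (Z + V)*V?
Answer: 456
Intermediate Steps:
t(Z, V) = V*Z + V*(V + Z) (t(Z, V) = V*Z + (V + Z)*V = V*Z + V*(V + Z))
t(10, -127) - 1*13133 = -127*(-127 + 2*10) - 1*13133 = -127*(-127 + 20) - 13133 = -127*(-107) - 13133 = 13589 - 13133 = 456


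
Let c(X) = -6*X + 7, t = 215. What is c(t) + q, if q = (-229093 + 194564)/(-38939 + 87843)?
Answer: -62778361/48904 ≈ -1283.7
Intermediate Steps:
q = -34529/48904 ≈ -0.70606
c(X) = 7 - 6*X
c(t) + q = (7 - 6*215) - 34529/48904 = (7 - 1290) - 34529/48904 = -1283 - 34529/48904 = -62778361/48904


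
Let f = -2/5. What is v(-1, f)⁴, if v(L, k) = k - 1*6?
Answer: 1048576/625 ≈ 1677.7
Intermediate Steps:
f = -⅖ (f = -2*⅕ = -⅖ ≈ -0.40000)
v(L, k) = -6 + k (v(L, k) = k - 6 = -6 + k)
v(-1, f)⁴ = (-6 - ⅖)⁴ = (-32/5)⁴ = 1048576/625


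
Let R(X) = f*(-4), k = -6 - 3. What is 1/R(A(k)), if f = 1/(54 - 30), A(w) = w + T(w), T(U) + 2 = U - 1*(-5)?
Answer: -6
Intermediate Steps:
T(U) = 3 + U (T(U) = -2 + (U - 1*(-5)) = -2 + (U + 5) = -2 + (5 + U) = 3 + U)
k = -9
A(w) = 3 + 2*w (A(w) = w + (3 + w) = 3 + 2*w)
f = 1/24 ≈ 0.041667
R(X) = -⅙ (R(X) = (1/24)*(-4) = -⅙)
1/R(A(k)) = 1/(-⅙) = -6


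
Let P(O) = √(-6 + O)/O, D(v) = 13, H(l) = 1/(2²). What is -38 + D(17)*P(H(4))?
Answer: -38 + 26*I*√23 ≈ -38.0 + 124.69*I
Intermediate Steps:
H(l) = ¼ (H(l) = 1/4 = ¼)
P(O) = √(-6 + O)/O
-38 + D(17)*P(H(4)) = -38 + 13*(√(-6 + ¼)/(¼)) = -38 + 13*(4*√(-23/4)) = -38 + 13*(4*(I*√23/2)) = -38 + 13*(2*I*√23) = -38 + 26*I*√23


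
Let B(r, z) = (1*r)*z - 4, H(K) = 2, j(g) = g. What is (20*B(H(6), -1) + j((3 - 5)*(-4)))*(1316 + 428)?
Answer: -195328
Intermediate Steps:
B(r, z) = -4 + r*z (B(r, z) = r*z - 4 = -4 + r*z)
(20*B(H(6), -1) + j((3 - 5)*(-4)))*(1316 + 428) = (20*(-4 + 2*(-1)) + (3 - 5)*(-4))*(1316 + 428) = (20*(-4 - 2) - 2*(-4))*1744 = (20*(-6) + 8)*1744 = (-120 + 8)*1744 = -112*1744 = -195328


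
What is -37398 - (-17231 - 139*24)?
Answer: -16831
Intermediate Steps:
-37398 - (-17231 - 139*24) = -37398 - (-17231 - 3336) = -37398 - 1*(-20567) = -37398 + 20567 = -16831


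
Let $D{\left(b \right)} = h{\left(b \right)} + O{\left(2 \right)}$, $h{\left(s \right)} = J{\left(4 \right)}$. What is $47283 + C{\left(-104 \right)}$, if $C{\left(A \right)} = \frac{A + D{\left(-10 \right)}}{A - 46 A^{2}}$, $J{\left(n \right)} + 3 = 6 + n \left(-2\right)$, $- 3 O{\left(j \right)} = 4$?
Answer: $\frac{70589736691}{1492920} \approx 47283.0$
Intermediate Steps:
$O{\left(j \right)} = - \frac{4}{3}$ ($O{\left(j \right)} = \left(- \frac{1}{3}\right) 4 = - \frac{4}{3}$)
$J{\left(n \right)} = 3 - 2 n$ ($J{\left(n \right)} = -3 + \left(6 + n \left(-2\right)\right) = -3 - \left(-6 + 2 n\right) = 3 - 2 n$)
$h{\left(s \right)} = -5$ ($h{\left(s \right)} = 3 - 8 = -5$)
$D{\left(b \right)} = - \frac{19}{3}$ ($D{\left(b \right)} = -5 - \frac{4}{3} = - \frac{19}{3}$)
$C{\left(A \right)} = \frac{- \frac{19}{3} + A}{A - 46 A^{2}}$ ($C{\left(A \right)} = \frac{A - \frac{19}{3}}{A - 46 A^{2}} = \frac{- \frac{19}{3} + A}{A - 46 A^{2}}$)
$47283 + C{\left(-104 \right)} = 47283 + \frac{\frac{19}{3} - -104}{\left(-104\right) \left(-1 + 46 \left(-104\right)\right)} = 47283 - \frac{\frac{19}{3} + 104}{104 \left(-1 - 4784\right)} = 47283 - \frac{1}{104} \frac{1}{-4785} \cdot \frac{331}{3} = 47283 - \left(- \frac{1}{497640}\right) \frac{331}{3} = 47283 + \frac{331}{1492920} = \frac{70589736691}{1492920}$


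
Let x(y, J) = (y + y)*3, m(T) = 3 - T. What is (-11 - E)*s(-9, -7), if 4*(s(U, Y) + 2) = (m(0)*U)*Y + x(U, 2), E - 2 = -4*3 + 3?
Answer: -127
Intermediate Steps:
E = -7 (E = 2 + (-4*3 + 3) = 2 + (-12 + 3) = 2 - 9 = -7)
x(y, J) = 6*y (x(y, J) = (2*y)*3 = 6*y)
s(U, Y) = -2 + 3*U/2 + 3*U*Y/4 (s(U, Y) = -2 + (((3 - 1*0)*U)*Y + 6*U)/4 = -2 + (((3 + 0)*U)*Y + 6*U)/4 = -2 + ((3*U)*Y + 6*U)/4 = -2 + (3*U*Y + 6*U)/4 = -2 + (6*U + 3*U*Y)/4 = -2 + (3*U/2 + 3*U*Y/4) = -2 + 3*U/2 + 3*U*Y/4)
(-11 - E)*s(-9, -7) = (-11 - 1*(-7))*(-2 + (3/2)*(-9) + (3/4)*(-9)*(-7)) = (-11 + 7)*(-2 - 27/2 + 189/4) = -4*127/4 = -127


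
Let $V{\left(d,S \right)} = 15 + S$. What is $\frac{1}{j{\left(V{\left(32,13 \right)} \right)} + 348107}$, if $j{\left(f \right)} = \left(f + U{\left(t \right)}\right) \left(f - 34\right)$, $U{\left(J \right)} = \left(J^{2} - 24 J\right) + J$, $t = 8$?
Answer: $\frac{1}{348659} \approx 2.8681 \cdot 10^{-6}$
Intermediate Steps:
$U{\left(J \right)} = J^{2} - 23 J$
$j{\left(f \right)} = \left(-120 + f\right) \left(-34 + f\right)$ ($j{\left(f \right)} = \left(f + 8 \left(-23 + 8\right)\right) \left(f - 34\right) = \left(f + 8 \left(-15\right)\right) \left(-34 + f\right) = \left(f - 120\right) \left(-34 + f\right) = \left(-120 + f\right) \left(-34 + f\right)$)
$\frac{1}{j{\left(V{\left(32,13 \right)} \right)} + 348107} = \frac{1}{\left(4080 + \left(15 + 13\right)^{2} - 154 \left(15 + 13\right)\right) + 348107} = \frac{1}{\left(4080 + 28^{2} - 4312\right) + 348107} = \frac{1}{\left(4080 + 784 - 4312\right) + 348107} = \frac{1}{552 + 348107} = \frac{1}{348659}$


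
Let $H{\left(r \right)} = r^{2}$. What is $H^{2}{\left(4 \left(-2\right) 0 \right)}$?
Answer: $0$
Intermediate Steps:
$H^{2}{\left(4 \left(-2\right) 0 \right)} = \left(\left(4 \left(-2\right) 0\right)^{2}\right)^{2} = \left(\left(\left(-8\right) 0\right)^{2}\right)^{2} = \left(0^{2}\right)^{2} = 0^{2} = 0$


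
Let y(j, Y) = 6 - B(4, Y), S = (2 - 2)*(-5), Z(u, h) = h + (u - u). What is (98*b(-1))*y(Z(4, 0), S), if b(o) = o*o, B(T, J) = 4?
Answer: 196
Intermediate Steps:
Z(u, h) = h (Z(u, h) = h + 0 = h)
S = 0 (S = 0*(-5) = 0)
b(o) = o**2
y(j, Y) = 2 (y(j, Y) = 6 - 1*4 = 6 - 4 = 2)
(98*b(-1))*y(Z(4, 0), S) = (98*(-1)**2)*2 = (98*1)*2 = 98*2 = 196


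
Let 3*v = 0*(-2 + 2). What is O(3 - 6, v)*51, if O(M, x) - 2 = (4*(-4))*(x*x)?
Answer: 102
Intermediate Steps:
v = 0 (v = (0*(-2 + 2))/3 = (0*0)/3 = (⅓)*0 = 0)
O(M, x) = 2 - 16*x² (O(M, x) = 2 + (4*(-4))*(x*x) = 2 - 16*x²)
O(3 - 6, v)*51 = (2 - 16*0²)*51 = (2 - 16*0)*51 = (2 + 0)*51 = 2*51 = 102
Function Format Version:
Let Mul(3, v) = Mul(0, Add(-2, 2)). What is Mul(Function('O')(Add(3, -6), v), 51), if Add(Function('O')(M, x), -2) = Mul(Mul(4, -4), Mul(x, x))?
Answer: 102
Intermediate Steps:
v = 0 (v = Mul(Rational(1, 3), Mul(0, Add(-2, 2))) = Mul(Rational(1, 3), Mul(0, 0)) = Mul(Rational(1, 3), 0) = 0)
Function('O')(M, x) = Add(2, Mul(-16, Pow(x, 2))) (Function('O')(M, x) = Add(2, Mul(Mul(4, -4), Mul(x, x))) = Add(2, Mul(-16, Pow(x, 2))))
Mul(Function('O')(Add(3, -6), v), 51) = Mul(Add(2, Mul(-16, Pow(0, 2))), 51) = Mul(Add(2, Mul(-16, 0)), 51) = Mul(Add(2, 0), 51) = Mul(2, 51) = 102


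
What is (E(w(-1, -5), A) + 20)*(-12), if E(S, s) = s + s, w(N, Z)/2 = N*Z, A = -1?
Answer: -216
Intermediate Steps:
w(N, Z) = 2*N*Z (w(N, Z) = 2*(N*Z) = 2*N*Z)
E(S, s) = 2*s
(E(w(-1, -5), A) + 20)*(-12) = (2*(-1) + 20)*(-12) = (-2 + 20)*(-12) = 18*(-12) = -216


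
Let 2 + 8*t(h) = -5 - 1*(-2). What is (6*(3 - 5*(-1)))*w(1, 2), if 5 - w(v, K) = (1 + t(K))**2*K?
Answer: 453/2 ≈ 226.50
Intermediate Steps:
t(h) = -5/8 (t(h) = -1/4 + (-5 - 1*(-2))/8 = -1/4 + (-5 + 2)/8 = -1/4 + (1/8)*(-3) = -1/4 - 3/8 = -5/8)
w(v, K) = 5 - 9*K/64 (w(v, K) = 5 - (1 - 5/8)**2*K = 5 - (3/8)**2*K = 5 - 9*K/64)
(6*(3 - 5*(-1)))*w(1, 2) = (6*(3 - 5*(-1)))*(5 - 9/64*2) = (6*(3 + 5))*(5 - 9/32) = (6*8)*(151/32) = 48*(151/32) = 453/2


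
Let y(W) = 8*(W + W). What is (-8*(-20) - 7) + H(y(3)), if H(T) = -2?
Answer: 151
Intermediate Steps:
y(W) = 16*W (y(W) = 8*(2*W) = 16*W)
(-8*(-20) - 7) + H(y(3)) = (-8*(-20) - 7) - 2 = (160 - 7) - 2 = 153 - 2 = 151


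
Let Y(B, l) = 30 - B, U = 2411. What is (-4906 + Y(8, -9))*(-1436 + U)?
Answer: -4761900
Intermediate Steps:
(-4906 + Y(8, -9))*(-1436 + U) = (-4906 + (30 - 1*8))*(-1436 + 2411) = (-4906 + (30 - 8))*975 = (-4906 + 22)*975 = -4884*975 = -4761900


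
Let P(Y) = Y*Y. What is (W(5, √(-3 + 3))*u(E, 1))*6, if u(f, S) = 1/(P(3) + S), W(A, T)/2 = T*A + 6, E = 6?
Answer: 36/5 ≈ 7.2000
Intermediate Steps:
P(Y) = Y²
W(A, T) = 12 + 2*A*T (W(A, T) = 2*(T*A + 6) = 2*(A*T + 6) = 2*(6 + A*T) = 12 + 2*A*T)
u(f, S) = 1/(9 + S) (u(f, S) = 1/(3² + S) = 1/(9 + S))
(W(5, √(-3 + 3))*u(E, 1))*6 = ((12 + 2*5*√(-3 + 3))/(9 + 1))*6 = ((12 + 2*5*√0)/10)*6 = ((12 + 2*5*0)*(⅒))*6 = ((12 + 0)*(⅒))*6 = (12*(⅒))*6 = (6/5)*6 = 36/5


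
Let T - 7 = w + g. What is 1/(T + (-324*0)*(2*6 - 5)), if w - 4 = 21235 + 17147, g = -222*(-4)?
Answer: 1/39281 ≈ 2.5458e-5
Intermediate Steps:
g = 888
w = 38386 (w = 4 + (21235 + 17147) = 4 + 38382 = 38386)
T = 39281 (T = 7 + (38386 + 888) = 7 + 39274 = 39281)
1/(T + (-324*0)*(2*6 - 5)) = 1/(39281 + (-324*0)*(2*6 - 5)) = 1/(39281 + (-27*0)*(12 - 5)) = 1/(39281 + 0*7) = 1/(39281 + 0) = 1/39281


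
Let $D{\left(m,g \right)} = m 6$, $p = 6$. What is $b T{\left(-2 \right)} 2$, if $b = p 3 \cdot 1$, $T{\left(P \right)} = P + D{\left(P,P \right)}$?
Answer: $-504$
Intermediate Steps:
$D{\left(m,g \right)} = 6 m$
$T{\left(P \right)} = 7 P$ ($T{\left(P \right)} = P + 6 P = 7 P$)
$b = 18$ ($b = 6 \cdot 3 \cdot 1 = 18 \cdot 1 = 18$)
$b T{\left(-2 \right)} 2 = 18 \cdot 7 \left(-2\right) 2 = 18 \left(-14\right) 2 = \left(-252\right) 2 = -504$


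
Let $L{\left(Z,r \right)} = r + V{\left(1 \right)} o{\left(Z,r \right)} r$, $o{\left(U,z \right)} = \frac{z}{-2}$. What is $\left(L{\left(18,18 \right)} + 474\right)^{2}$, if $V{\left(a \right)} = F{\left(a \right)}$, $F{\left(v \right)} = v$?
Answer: $108900$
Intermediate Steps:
$o{\left(U,z \right)} = - \frac{z}{2}$ ($o{\left(U,z \right)} = z \left(- \frac{1}{2}\right) = - \frac{z}{2}$)
$V{\left(a \right)} = a$
$L{\left(Z,r \right)} = r - \frac{r^{2}}{2}$ ($L{\left(Z,r \right)} = r + 1 - \frac{r}{2} r = r + 1 \left(- \frac{r^{2}}{2}\right) = r - \frac{r^{2}}{2}$)
$\left(L{\left(18,18 \right)} + 474\right)^{2} = \left(\frac{1}{2} \cdot 18 \left(2 - 18\right) + 474\right)^{2} = \left(\frac{1}{2} \cdot 18 \left(-16\right) + 474\right)^{2} = \left(-144 + 474\right)^{2} = 330^{2} = 108900$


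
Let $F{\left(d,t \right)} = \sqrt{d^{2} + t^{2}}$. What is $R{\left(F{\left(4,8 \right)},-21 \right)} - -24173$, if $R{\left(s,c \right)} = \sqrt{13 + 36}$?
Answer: $24180$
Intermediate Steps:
$R{\left(s,c \right)} = 7$ ($R{\left(s,c \right)} = \sqrt{49} = 7$)
$R{\left(F{\left(4,8 \right)},-21 \right)} - -24173 = 7 - -24173 = 7 + 24173 = 24180$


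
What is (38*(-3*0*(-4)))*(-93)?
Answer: 0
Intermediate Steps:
(38*(-3*0*(-4)))*(-93) = (38*(0*(-4)))*(-93) = (38*0)*(-93) = 0*(-93) = 0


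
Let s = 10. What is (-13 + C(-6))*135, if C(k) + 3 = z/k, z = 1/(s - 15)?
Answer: -4311/2 ≈ -2155.5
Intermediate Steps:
z = -1/5 (z = 1/(10 - 15) = 1/(-5) = -1/5 ≈ -0.20000)
C(k) = -3 - 1/(5*k)
(-13 + C(-6))*135 = (-13 + (-3 - 1/5/(-6)))*135 = (-13 + (-3 - 1/5*(-1/6)))*135 = (-13 + (-3 + 1/30))*135 = (-13 - 89/30)*135 = -479/30*135 = -4311/2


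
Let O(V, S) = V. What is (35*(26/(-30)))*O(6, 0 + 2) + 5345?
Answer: 5163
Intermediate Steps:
(35*(26/(-30)))*O(6, 0 + 2) + 5345 = (35*(26/(-30)))*6 + 5345 = (35*(26*(-1/30)))*6 + 5345 = (35*(-13/15))*6 + 5345 = -91/3*6 + 5345 = -182 + 5345 = 5163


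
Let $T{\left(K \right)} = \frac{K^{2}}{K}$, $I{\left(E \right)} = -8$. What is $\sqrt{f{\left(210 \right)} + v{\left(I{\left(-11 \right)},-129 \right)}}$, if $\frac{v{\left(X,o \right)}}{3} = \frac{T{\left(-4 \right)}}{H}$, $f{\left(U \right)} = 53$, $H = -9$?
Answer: $\frac{\sqrt{489}}{3} \approx 7.3711$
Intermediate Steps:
$T{\left(K \right)} = K$
$v{\left(X,o \right)} = \frac{4}{3}$ ($v{\left(X,o \right)} = 3 \left(- \frac{4}{-9}\right) = 3 \left(\left(-4\right) \left(- \frac{1}{9}\right)\right) = 3 \cdot \frac{4}{9} = \frac{4}{3}$)
$\sqrt{f{\left(210 \right)} + v{\left(I{\left(-11 \right)},-129 \right)}} = \sqrt{53 + \frac{4}{3}} = \sqrt{\frac{163}{3}} = \frac{\sqrt{489}}{3}$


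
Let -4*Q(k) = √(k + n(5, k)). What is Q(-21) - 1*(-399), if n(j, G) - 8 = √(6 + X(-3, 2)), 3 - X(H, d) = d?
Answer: 399 - √(-13 + √7)/4 ≈ 399.0 - 0.80445*I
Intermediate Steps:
X(H, d) = 3 - d
n(j, G) = 8 + √7 (n(j, G) = 8 + √(6 + (3 - 1*2)) = 8 + √(6 + (3 - 2)) = 8 + √(6 + 1) = 8 + √7)
Q(k) = -√(8 + k + √7)/4 (Q(k) = -√(k + (8 + √7))/4 = -√(8 + k + √7)/4)
Q(-21) - 1*(-399) = -√(8 - 21 + √7)/4 - 1*(-399) = -√(-13 + √7)/4 + 399 = 399 - √(-13 + √7)/4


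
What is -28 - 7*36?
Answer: -280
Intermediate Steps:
-28 - 7*36 = -28 - 252 = -280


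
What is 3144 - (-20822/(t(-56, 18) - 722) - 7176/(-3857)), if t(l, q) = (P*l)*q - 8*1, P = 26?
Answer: 163193780581/51949933 ≈ 3141.4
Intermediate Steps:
t(l, q) = -8 + 26*l*q (t(l, q) = (26*l)*q - 8*1 = 26*l*q - 8 = -8 + 26*l*q)
3144 - (-20822/(t(-56, 18) - 722) - 7176/(-3857)) = 3144 - (-20822/((-8 + 26*(-56)*18) - 722) - 7176/(-3857)) = 3144 - (-20822/((-8 - 26208) - 722) - 7176*(-1/3857)) = 3144 - (-20822/(-26216 - 722) + 7176/3857) = 3144 - (-20822/(-26938) + 7176/3857) = 3144 - (-20822*(-1/26938) + 7176/3857) = 3144 - (10411/13469 + 7176/3857) = 3144 - 1*136808771/51949933 = 3144 - 136808771/51949933 = 163193780581/51949933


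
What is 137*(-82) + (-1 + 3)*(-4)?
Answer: -11242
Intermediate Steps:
137*(-82) + (-1 + 3)*(-4) = -11234 + 2*(-4) = -11234 - 8 = -11242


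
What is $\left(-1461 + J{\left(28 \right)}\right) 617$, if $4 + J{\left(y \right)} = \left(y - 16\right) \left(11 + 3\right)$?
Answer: $-800249$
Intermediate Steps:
$J{\left(y \right)} = -228 + 14 y$ ($J{\left(y \right)} = -4 + \left(y - 16\right) \left(11 + 3\right) = -4 + \left(-16 + y\right) 14 = -4 + \left(-224 + 14 y\right) = -228 + 14 y$)
$\left(-1461 + J{\left(28 \right)}\right) 617 = \left(-1461 + \left(-228 + 14 \cdot 28\right)\right) 617 = \left(-1461 + \left(-228 + 392\right)\right) 617 = \left(-1461 + 164\right) 617 = \left(-1297\right) 617 = -800249$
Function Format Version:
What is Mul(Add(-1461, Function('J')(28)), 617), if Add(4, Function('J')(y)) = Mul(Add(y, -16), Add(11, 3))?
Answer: -800249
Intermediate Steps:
Function('J')(y) = Add(-228, Mul(14, y)) (Function('J')(y) = Add(-4, Mul(Add(y, -16), Add(11, 3))) = Add(-4, Mul(Add(-16, y), 14)) = Add(-4, Add(-224, Mul(14, y))) = Add(-228, Mul(14, y)))
Mul(Add(-1461, Function('J')(28)), 617) = Mul(Add(-1461, Add(-228, Mul(14, 28))), 617) = Mul(Add(-1461, Add(-228, 392)), 617) = Mul(Add(-1461, 164), 617) = Mul(-1297, 617) = -800249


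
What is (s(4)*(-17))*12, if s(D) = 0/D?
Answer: 0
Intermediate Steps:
s(D) = 0
(s(4)*(-17))*12 = (0*(-17))*12 = 0*12 = 0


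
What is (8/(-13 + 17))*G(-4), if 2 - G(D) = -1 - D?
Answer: -2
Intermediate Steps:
G(D) = 3 + D (G(D) = 2 - (-1 - D) = 2 + (1 + D) = 3 + D)
(8/(-13 + 17))*G(-4) = (8/(-13 + 17))*(3 - 4) = (8/4)*(-1) = (8*(¼))*(-1) = 2*(-1) = -2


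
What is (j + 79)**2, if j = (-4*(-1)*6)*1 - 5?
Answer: 9604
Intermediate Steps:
j = 19 (j = (4*6)*1 - 5 = 24*1 - 5 = 24 - 5 = 19)
(j + 79)**2 = (19 + 79)**2 = 98**2 = 9604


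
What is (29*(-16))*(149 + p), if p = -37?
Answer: -51968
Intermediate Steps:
(29*(-16))*(149 + p) = (29*(-16))*(149 - 37) = -464*112 = -51968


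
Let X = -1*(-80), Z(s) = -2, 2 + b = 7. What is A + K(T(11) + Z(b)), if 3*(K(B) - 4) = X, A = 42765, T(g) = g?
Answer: 128387/3 ≈ 42796.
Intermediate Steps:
b = 5 (b = -2 + 7 = 5)
X = 80
K(B) = 92/3 (K(B) = 4 + (⅓)*80 = 4 + 80/3 = 92/3)
A + K(T(11) + Z(b)) = 42765 + 92/3 = 128387/3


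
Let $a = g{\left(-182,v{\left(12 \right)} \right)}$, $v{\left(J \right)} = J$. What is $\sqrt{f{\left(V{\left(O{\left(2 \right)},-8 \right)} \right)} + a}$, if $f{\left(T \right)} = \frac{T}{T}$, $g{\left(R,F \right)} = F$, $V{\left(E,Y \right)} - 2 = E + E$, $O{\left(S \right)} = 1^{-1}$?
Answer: $\sqrt{13} \approx 3.6056$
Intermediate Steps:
$O{\left(S \right)} = 1$
$V{\left(E,Y \right)} = 2 + 2 E$ ($V{\left(E,Y \right)} = 2 + \left(E + E\right) = 2 + 2 E$)
$a = 12$
$f{\left(T \right)} = 1$
$\sqrt{f{\left(V{\left(O{\left(2 \right)},-8 \right)} \right)} + a} = \sqrt{1 + 12} = \sqrt{13}$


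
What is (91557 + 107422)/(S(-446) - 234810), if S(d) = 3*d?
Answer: -18089/21468 ≈ -0.84260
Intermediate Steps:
(91557 + 107422)/(S(-446) - 234810) = (91557 + 107422)/(3*(-446) - 234810) = 198979/(-1338 - 234810) = 198979/(-236148) = 198979*(-1/236148) = -18089/21468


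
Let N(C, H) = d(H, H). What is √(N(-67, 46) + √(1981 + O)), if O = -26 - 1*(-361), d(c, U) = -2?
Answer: √(-2 + 2*√579) ≈ 6.7915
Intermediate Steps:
O = 335 (O = -26 + 361 = 335)
N(C, H) = -2
√(N(-67, 46) + √(1981 + O)) = √(-2 + √(1981 + 335)) = √(-2 + √2316) = √(-2 + 2*√579)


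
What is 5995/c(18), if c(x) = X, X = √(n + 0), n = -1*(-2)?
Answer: 5995*√2/2 ≈ 4239.1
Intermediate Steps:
n = 2
X = √2 (X = √(2 + 0) = √2 ≈ 1.4142)
c(x) = √2
5995/c(18) = 5995/(√2) = 5995*(√2/2) = 5995*√2/2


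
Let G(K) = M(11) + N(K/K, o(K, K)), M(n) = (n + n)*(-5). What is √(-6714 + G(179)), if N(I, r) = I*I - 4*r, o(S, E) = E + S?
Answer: I*√8255 ≈ 90.857*I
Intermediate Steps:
N(I, r) = I² - 4*r
M(n) = -10*n (M(n) = (2*n)*(-5) = -10*n)
G(K) = -109 - 8*K (G(K) = -10*11 + ((K/K)² - 4*(K + K)) = -110 + (1² - 8*K) = -110 + (1 - 8*K) = -109 - 8*K)
√(-6714 + G(179)) = √(-6714 + (-109 - 8*179)) = √(-6714 + (-109 - 1432)) = √(-6714 - 1541) = √(-8255) = I*√8255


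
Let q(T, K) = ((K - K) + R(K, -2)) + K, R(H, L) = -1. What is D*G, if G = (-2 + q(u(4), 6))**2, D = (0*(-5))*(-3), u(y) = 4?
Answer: 0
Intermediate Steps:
q(T, K) = -1 + K (q(T, K) = ((K - K) - 1) + K = (0 - 1) + K = -1 + K)
D = 0 (D = 0*(-3) = 0)
G = 9 (G = (-2 + (-1 + 6))**2 = (-2 + 5)**2 = 3**2 = 9)
D*G = 0*9 = 0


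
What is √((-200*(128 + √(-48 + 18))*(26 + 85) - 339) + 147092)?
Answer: √(-2694847 - 22200*I*√30) ≈ 37.026 - 1642.0*I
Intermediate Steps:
√((-200*(128 + √(-48 + 18))*(26 + 85) - 339) + 147092) = √((-200*(128 + √(-30))*111 - 339) + 147092) = √((-200*(128 + I*√30)*111 - 339) + 147092) = √((-200*(14208 + 111*I*√30) - 339) + 147092) = √(((-2841600 - 22200*I*√30) - 339) + 147092) = √((-2841939 - 22200*I*√30) + 147092) = √(-2694847 - 22200*I*√30)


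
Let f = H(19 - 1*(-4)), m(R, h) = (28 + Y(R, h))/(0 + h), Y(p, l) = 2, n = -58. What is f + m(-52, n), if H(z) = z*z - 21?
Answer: 14717/29 ≈ 507.48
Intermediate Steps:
H(z) = -21 + z² (H(z) = z² - 21 = -21 + z²)
m(R, h) = 30/h (m(R, h) = (28 + 2)/(0 + h) = 30/h)
f = 508 (f = -21 + (19 - 1*(-4))² = -21 + (19 + 4)² = -21 + 23² = -21 + 529 = 508)
f + m(-52, n) = 508 + 30/(-58) = 508 + 30*(-1/58) = 508 - 15/29 = 14717/29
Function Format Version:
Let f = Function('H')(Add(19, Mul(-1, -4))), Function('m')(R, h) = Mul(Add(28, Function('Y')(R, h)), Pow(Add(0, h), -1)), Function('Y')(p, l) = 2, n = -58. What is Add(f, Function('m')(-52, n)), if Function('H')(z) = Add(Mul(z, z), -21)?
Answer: Rational(14717, 29) ≈ 507.48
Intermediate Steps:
Function('H')(z) = Add(-21, Pow(z, 2)) (Function('H')(z) = Add(Pow(z, 2), -21) = Add(-21, Pow(z, 2)))
Function('m')(R, h) = Mul(30, Pow(h, -1)) (Function('m')(R, h) = Mul(Add(28, 2), Pow(Add(0, h), -1)) = Mul(30, Pow(h, -1)))
f = 508 (f = Add(-21, Pow(Add(19, Mul(-1, -4)), 2)) = Add(-21, Pow(Add(19, 4), 2)) = Add(-21, Pow(23, 2)) = Add(-21, 529) = 508)
Add(f, Function('m')(-52, n)) = Add(508, Mul(30, Pow(-58, -1))) = Add(508, Mul(30, Rational(-1, 58))) = Add(508, Rational(-15, 29)) = Rational(14717, 29)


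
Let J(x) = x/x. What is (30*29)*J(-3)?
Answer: 870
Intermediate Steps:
J(x) = 1
(30*29)*J(-3) = (30*29)*1 = 870*1 = 870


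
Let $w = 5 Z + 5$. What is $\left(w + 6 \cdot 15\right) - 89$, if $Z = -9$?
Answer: $-39$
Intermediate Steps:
$w = -40$ ($w = 5 \left(-9\right) + 5 = -45 + 5 = -40$)
$\left(w + 6 \cdot 15\right) - 89 = \left(-40 + 6 \cdot 15\right) - 89 = \left(-40 + 90\right) - 89 = 50 - 89 = -39$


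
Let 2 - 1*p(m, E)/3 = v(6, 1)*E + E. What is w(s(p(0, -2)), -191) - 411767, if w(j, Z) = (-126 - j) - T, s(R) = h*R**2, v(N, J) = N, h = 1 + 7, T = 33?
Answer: -430358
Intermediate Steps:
h = 8
p(m, E) = 6 - 21*E (p(m, E) = 6 - 3*(6*E + E) = 6 - 21*E)
s(R) = 8*R**2
w(j, Z) = -159 - j (w(j, Z) = (-126 - j) - 1*33 = (-126 - j) - 33 = -159 - j)
w(s(p(0, -2)), -191) - 411767 = (-159 - 8*(6 - 21*(-2))**2) - 411767 = (-159 - 8*(6 + 42)**2) - 411767 = (-159 - 8*48**2) - 411767 = (-159 - 8*2304) - 411767 = (-159 - 1*18432) - 411767 = (-159 - 18432) - 411767 = -18591 - 411767 = -430358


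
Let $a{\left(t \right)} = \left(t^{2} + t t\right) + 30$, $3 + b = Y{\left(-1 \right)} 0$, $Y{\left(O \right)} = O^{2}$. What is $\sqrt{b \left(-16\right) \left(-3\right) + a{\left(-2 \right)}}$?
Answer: $i \sqrt{106} \approx 10.296 i$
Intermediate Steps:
$b = -3$ ($b = -3 + \left(-1\right)^{2} \cdot 0 = -3 + 1 \cdot 0 = -3 + 0 = -3$)
$a{\left(t \right)} = 30 + 2 t^{2}$ ($a{\left(t \right)} = \left(t^{2} + t^{2}\right) + 30 = 2 t^{2} + 30 = 30 + 2 t^{2}$)
$\sqrt{b \left(-16\right) \left(-3\right) + a{\left(-2 \right)}} = \sqrt{\left(-3\right) \left(-16\right) \left(-3\right) + \left(30 + 2 \left(-2\right)^{2}\right)} = \sqrt{48 \left(-3\right) + \left(30 + 2 \cdot 4\right)} = \sqrt{-144 + \left(30 + 8\right)} = \sqrt{-144 + 38} = \sqrt{-106} = i \sqrt{106}$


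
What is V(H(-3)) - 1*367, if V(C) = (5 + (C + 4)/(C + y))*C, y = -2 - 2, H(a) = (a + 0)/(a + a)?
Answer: -2556/7 ≈ -365.14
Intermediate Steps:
H(a) = 1/2 (H(a) = a/((2*a)) = a*(1/(2*a)) = 1/2)
y = -4
V(C) = C*(5 + (4 + C)/(-4 + C)) (V(C) = (5 + (C + 4)/(C - 4))*C = (5 + (4 + C)/(-4 + C))*C = C*(5 + (4 + C)/(-4 + C)))
V(H(-3)) - 1*367 = 2*(1/2)*(-8 + 3*(1/2))/(-4 + 1/2) - 1*367 = 2*(1/2)*(-8 + 3/2)/(-7/2) - 367 = 2*(1/2)*(-2/7)*(-13/2) - 367 = 13/7 - 367 = -2556/7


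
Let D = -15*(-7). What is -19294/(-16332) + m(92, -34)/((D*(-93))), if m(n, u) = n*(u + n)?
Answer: 16876393/26580330 ≈ 0.63492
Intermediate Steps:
D = 105
m(n, u) = n*(n + u)
-19294/(-16332) + m(92, -34)/((D*(-93))) = -19294/(-16332) + (92*(92 - 34))/((105*(-93))) = -19294*(-1/16332) + (92*58)/(-9765) = 9647/8166 + 5336*(-1/9765) = 9647/8166 - 5336/9765 = 16876393/26580330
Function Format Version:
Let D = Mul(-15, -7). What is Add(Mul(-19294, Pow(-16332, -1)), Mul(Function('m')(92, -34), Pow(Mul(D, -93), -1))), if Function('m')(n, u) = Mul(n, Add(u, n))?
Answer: Rational(16876393, 26580330) ≈ 0.63492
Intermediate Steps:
D = 105
Function('m')(n, u) = Mul(n, Add(n, u))
Add(Mul(-19294, Pow(-16332, -1)), Mul(Function('m')(92, -34), Pow(Mul(D, -93), -1))) = Add(Mul(-19294, Pow(-16332, -1)), Mul(Mul(92, Add(92, -34)), Pow(Mul(105, -93), -1))) = Add(Mul(-19294, Rational(-1, 16332)), Mul(Mul(92, 58), Pow(-9765, -1))) = Add(Rational(9647, 8166), Mul(5336, Rational(-1, 9765))) = Add(Rational(9647, 8166), Rational(-5336, 9765)) = Rational(16876393, 26580330)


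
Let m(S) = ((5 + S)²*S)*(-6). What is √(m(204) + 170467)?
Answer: I*√53295077 ≈ 7300.3*I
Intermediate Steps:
m(S) = -6*S*(5 + S)² (m(S) = (S*(5 + S)²)*(-6) = -6*S*(5 + S)²)
√(m(204) + 170467) = √(-6*204*(5 + 204)² + 170467) = √(-6*204*209² + 170467) = √(-6*204*43681 + 170467) = √(-53465544 + 170467) = √(-53295077) = I*√53295077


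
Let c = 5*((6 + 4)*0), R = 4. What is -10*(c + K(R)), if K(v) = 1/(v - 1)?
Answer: -10/3 ≈ -3.3333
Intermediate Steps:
K(v) = 1/(-1 + v)
c = 0 (c = 5*(10*0) = 5*0 = 0)
-10*(c + K(R)) = -10*(0 + 1/(-1 + 4)) = -10*(0 + 1/3) = -10*1/3 = -10/3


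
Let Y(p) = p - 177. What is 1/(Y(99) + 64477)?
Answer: 1/64399 ≈ 1.5528e-5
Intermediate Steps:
Y(p) = -177 + p
1/(Y(99) + 64477) = 1/((-177 + 99) + 64477) = 1/(-78 + 64477) = 1/64399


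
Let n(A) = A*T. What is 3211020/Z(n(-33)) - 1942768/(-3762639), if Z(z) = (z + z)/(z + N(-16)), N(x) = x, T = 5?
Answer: 72894206163854/41389029 ≈ 1.7612e+6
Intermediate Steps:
n(A) = 5*A (n(A) = A*5 = 5*A)
Z(z) = 2*z/(-16 + z) (Z(z) = (z + z)/(z - 16) = (2*z)/(-16 + z) = 2*z/(-16 + z))
3211020/Z(n(-33)) - 1942768/(-3762639) = 3211020/((2*(5*(-33))/(-16 + 5*(-33)))) - 1942768/(-3762639) = 3211020/((2*(-165)/(-16 - 165))) - 1942768*(-1/3762639) = 3211020/((2*(-165)/(-181))) + 1942768/3762639 = 3211020/((2*(-165)*(-1/181))) + 1942768/3762639 = 3211020/(330/181) + 1942768/3762639 = 3211020*(181/330) + 1942768/3762639 = 19373154/11 + 1942768/3762639 = 72894206163854/41389029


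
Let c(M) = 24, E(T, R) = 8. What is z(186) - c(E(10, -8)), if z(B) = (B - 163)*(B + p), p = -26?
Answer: 3656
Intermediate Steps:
z(B) = (-163 + B)*(-26 + B) (z(B) = (B - 163)*(B - 26) = (-163 + B)*(-26 + B))
z(186) - c(E(10, -8)) = (4238 + 186**2 - 189*186) - 1*24 = (4238 + 34596 - 35154) - 24 = 3680 - 24 = 3656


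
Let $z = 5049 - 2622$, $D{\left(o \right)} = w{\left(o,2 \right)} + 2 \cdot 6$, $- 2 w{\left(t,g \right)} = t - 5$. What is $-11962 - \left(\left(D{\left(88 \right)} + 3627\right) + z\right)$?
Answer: $- \frac{35973}{2} \approx -17987.0$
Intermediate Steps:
$w{\left(t,g \right)} = \frac{5}{2} - \frac{t}{2}$ ($w{\left(t,g \right)} = - \frac{t - 5}{2} = - \frac{-5 + t}{2} = \frac{5}{2} - \frac{t}{2}$)
$D{\left(o \right)} = \frac{29}{2} - \frac{o}{2}$ ($D{\left(o \right)} = \left(\frac{5}{2} - \frac{o}{2}\right) + 2 \cdot 6 = \left(\frac{5}{2} - \frac{o}{2}\right) + 12 = \frac{29}{2} - \frac{o}{2}$)
$z = 2427$
$-11962 - \left(\left(D{\left(88 \right)} + 3627\right) + z\right) = -11962 - \left(\left(\left(\frac{29}{2} - 44\right) + 3627\right) + 2427\right) = -11962 - \left(\left(- \frac{59}{2} + 3627\right) + 2427\right) = -11962 - \left(\frac{7195}{2} + 2427\right) = -11962 - \frac{12049}{2} = - \frac{35973}{2}$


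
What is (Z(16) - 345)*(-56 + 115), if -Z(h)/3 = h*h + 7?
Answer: -66906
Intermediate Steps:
Z(h) = -21 - 3*h² (Z(h) = -3*(h*h + 7) = -3*(h² + 7) = -3*(7 + h²) = -21 - 3*h²)
(Z(16) - 345)*(-56 + 115) = ((-21 - 3*16²) - 345)*(-56 + 115) = ((-21 - 3*256) - 345)*59 = ((-21 - 768) - 345)*59 = (-789 - 345)*59 = -1134*59 = -66906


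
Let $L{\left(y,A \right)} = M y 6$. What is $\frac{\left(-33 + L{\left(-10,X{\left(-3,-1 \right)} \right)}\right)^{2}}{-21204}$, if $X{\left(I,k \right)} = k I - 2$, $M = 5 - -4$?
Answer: $- \frac{36481}{2356} \approx -15.484$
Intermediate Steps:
$M = 9$ ($M = 5 + 4 = 9$)
$X{\left(I,k \right)} = -2 + I k$ ($X{\left(I,k \right)} = I k - 2 = -2 + I k$)
$L{\left(y,A \right)} = 54 y$ ($L{\left(y,A \right)} = 9 y 6 = 54 y$)
$\frac{\left(-33 + L{\left(-10,X{\left(-3,-1 \right)} \right)}\right)^{2}}{-21204} = \frac{\left(-33 + 54 \left(-10\right)\right)^{2}}{-21204} = \left(-33 - 540\right)^{2} \left(- \frac{1}{21204}\right) = \left(-573\right)^{2} \left(- \frac{1}{21204}\right) = 328329 \left(- \frac{1}{21204}\right) = - \frac{36481}{2356}$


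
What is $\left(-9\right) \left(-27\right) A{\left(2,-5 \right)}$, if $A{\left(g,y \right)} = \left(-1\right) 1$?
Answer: $-243$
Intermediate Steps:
$A{\left(g,y \right)} = -1$
$\left(-9\right) \left(-27\right) A{\left(2,-5 \right)} = \left(-9\right) \left(-27\right) \left(-1\right) = 243 \left(-1\right) = -243$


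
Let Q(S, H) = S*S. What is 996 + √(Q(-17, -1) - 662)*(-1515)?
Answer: 996 - 1515*I*√373 ≈ 996.0 - 29260.0*I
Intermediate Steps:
Q(S, H) = S²
996 + √(Q(-17, -1) - 662)*(-1515) = 996 + √((-17)² - 662)*(-1515) = 996 + √(289 - 662)*(-1515) = 996 + √(-373)*(-1515) = 996 + (I*√373)*(-1515) = 996 - 1515*I*√373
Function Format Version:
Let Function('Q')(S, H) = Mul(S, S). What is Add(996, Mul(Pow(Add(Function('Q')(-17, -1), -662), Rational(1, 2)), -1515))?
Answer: Add(996, Mul(-1515, I, Pow(373, Rational(1, 2)))) ≈ Add(996.00, Mul(-29260., I))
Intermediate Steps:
Function('Q')(S, H) = Pow(S, 2)
Add(996, Mul(Pow(Add(Function('Q')(-17, -1), -662), Rational(1, 2)), -1515)) = Add(996, Mul(Pow(Add(Pow(-17, 2), -662), Rational(1, 2)), -1515)) = Add(996, Mul(Pow(Add(289, -662), Rational(1, 2)), -1515)) = Add(996, Mul(Pow(-373, Rational(1, 2)), -1515)) = Add(996, Mul(Mul(I, Pow(373, Rational(1, 2))), -1515)) = Add(996, Mul(-1515, I, Pow(373, Rational(1, 2))))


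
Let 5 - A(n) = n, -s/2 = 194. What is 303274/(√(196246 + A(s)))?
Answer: 303274*√196639/196639 ≈ 683.91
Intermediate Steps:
s = -388 (s = -2*194 = -388)
A(n) = 5 - n
303274/(√(196246 + A(s))) = 303274/(√(196246 + (5 - 1*(-388)))) = 303274/(√(196246 + (5 + 388))) = 303274/(√(196246 + 393)) = 303274/(√196639) = 303274*(√196639/196639) = 303274*√196639/196639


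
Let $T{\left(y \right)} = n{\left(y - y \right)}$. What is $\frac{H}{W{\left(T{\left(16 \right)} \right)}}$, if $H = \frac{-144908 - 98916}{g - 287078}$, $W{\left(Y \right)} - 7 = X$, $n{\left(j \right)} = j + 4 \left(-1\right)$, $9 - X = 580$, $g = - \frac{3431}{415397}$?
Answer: $- \frac{25320939532}{16814439418977} \approx -0.0015059$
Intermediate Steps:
$g = - \frac{3431}{415397}$ ($g = \left(-3431\right) \frac{1}{415397} = - \frac{3431}{415397} \approx -0.0082596$)
$X = -571$ ($X = 9 - 580 = -571$)
$n{\left(j \right)} = -4 + j$ ($n{\left(j \right)} = j - 4 = -4 + j$)
$T{\left(y \right)} = -4$ ($T{\left(y \right)} = -4 + \left(y - y\right) = -4 + 0 = -4$)
$W{\left(Y \right)} = -564$ ($W{\left(Y \right)} = 7 - 571 = -564$)
$H = \frac{101283758128}{119251343397}$ ($H = \frac{-144908 - 98916}{- \frac{3431}{415397} - 287078} = - \frac{243824}{- \frac{119251343397}{415397}} = \left(-243824\right) \left(- \frac{415397}{119251343397}\right) = \frac{101283758128}{119251343397} \approx 0.84933$)
$\frac{H}{W{\left(T{\left(16 \right)} \right)}} = \frac{101283758128}{119251343397 \left(-564\right)} = \frac{101283758128}{119251343397} \left(- \frac{1}{564}\right) = - \frac{25320939532}{16814439418977}$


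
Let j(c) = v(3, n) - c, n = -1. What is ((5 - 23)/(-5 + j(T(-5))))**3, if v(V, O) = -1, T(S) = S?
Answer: 5832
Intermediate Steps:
j(c) = -1 - c
((5 - 23)/(-5 + j(T(-5))))**3 = ((5 - 23)/(-5 + (-1 - 1*(-5))))**3 = (-18/(-5 + (-1 + 5)))**3 = (-18/(-5 + 4))**3 = (-18/(-1))**3 = (-18*(-1))**3 = 18**3 = 5832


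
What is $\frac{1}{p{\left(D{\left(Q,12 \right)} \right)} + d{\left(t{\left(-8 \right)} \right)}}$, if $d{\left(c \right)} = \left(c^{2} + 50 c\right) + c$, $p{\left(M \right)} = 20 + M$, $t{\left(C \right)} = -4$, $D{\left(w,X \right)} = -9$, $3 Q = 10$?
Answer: $- \frac{1}{177} \approx -0.0056497$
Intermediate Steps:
$Q = \frac{10}{3}$ ($Q = \frac{1}{3} \cdot 10 = \frac{10}{3} \approx 3.3333$)
$d{\left(c \right)} = c^{2} + 51 c$
$\frac{1}{p{\left(D{\left(Q,12 \right)} \right)} + d{\left(t{\left(-8 \right)} \right)}} = \frac{1}{\left(20 - 9\right) - 4 \left(51 - 4\right)} = \frac{1}{11 - 188} = \frac{1}{-177} = - \frac{1}{177}$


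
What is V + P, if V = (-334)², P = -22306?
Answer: 89250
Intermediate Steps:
V = 111556
V + P = 111556 - 22306 = 89250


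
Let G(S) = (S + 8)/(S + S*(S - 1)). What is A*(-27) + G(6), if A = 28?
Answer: -13601/18 ≈ -755.61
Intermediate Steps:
G(S) = (8 + S)/(S + S*(-1 + S))
A*(-27) + G(6) = 28*(-27) + (8 + 6)/6² = -756 + (1/36)*14 = -756 + 7/18 = -13601/18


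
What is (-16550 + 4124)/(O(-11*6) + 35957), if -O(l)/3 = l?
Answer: -12426/36155 ≈ -0.34369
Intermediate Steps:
O(l) = -3*l
(-16550 + 4124)/(O(-11*6) + 35957) = (-16550 + 4124)/(-(-33)*6 + 35957) = -12426/(-3*(-66) + 35957) = -12426/(198 + 35957) = -12426/36155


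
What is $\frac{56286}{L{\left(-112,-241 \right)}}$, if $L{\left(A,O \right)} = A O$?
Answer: $\frac{28143}{13496} \approx 2.0853$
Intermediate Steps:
$\frac{56286}{L{\left(-112,-241 \right)}} = \frac{56286}{\left(-112\right) \left(-241\right)} = \frac{56286}{26992} = 56286 \cdot \frac{1}{26992} = \frac{28143}{13496}$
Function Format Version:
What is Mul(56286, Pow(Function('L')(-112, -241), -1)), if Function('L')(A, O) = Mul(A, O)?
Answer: Rational(28143, 13496) ≈ 2.0853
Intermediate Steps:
Mul(56286, Pow(Function('L')(-112, -241), -1)) = Mul(56286, Pow(Mul(-112, -241), -1)) = Mul(56286, Pow(26992, -1)) = Mul(56286, Rational(1, 26992)) = Rational(28143, 13496)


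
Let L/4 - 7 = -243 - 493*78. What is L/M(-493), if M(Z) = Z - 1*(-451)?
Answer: 77380/21 ≈ 3684.8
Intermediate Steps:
L = -154760 (L = 28 + 4*(-243 - 493*78) = 28 + 4*(-243 - 38454) = 28 + 4*(-38697) = 28 - 154788 = -154760)
M(Z) = 451 + Z (M(Z) = Z + 451 = 451 + Z)
L/M(-493) = -154760/(451 - 493) = -154760/(-42) = -154760*(-1/42) = 77380/21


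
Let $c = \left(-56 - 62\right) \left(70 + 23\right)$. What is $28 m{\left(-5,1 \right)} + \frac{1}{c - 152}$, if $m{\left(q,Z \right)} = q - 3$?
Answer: $- \frac{2492225}{11126} \approx -224.0$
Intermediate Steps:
$m{\left(q,Z \right)} = -3 + q$ ($m{\left(q,Z \right)} = q - 3 = -3 + q$)
$c = -10974$ ($c = \left(-118\right) 93 = -10974$)
$28 m{\left(-5,1 \right)} + \frac{1}{c - 152} = 28 \left(-3 - 5\right) + \frac{1}{-10974 - 152} = 28 \left(-8\right) + \frac{1}{-11126} = -224 - \frac{1}{11126} = - \frac{2492225}{11126}$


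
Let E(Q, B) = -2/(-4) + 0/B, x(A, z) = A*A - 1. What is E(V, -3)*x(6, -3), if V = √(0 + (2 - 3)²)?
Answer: 35/2 ≈ 17.500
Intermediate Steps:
x(A, z) = -1 + A² (x(A, z) = A² - 1 = -1 + A²)
V = 1 (V = √(0 + (-1)²) = √(0 + 1) = √1 = 1)
E(Q, B) = ½ (E(Q, B) = -2*(-¼) + 0 = ½ + 0 = ½)
E(V, -3)*x(6, -3) = (-1 + 6²)/2 = (-1 + 36)/2 = (½)*35 = 35/2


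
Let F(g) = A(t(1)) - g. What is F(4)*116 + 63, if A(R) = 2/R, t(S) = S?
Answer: -169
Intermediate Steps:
F(g) = 2 - g (F(g) = 2/1 - g = 2*1 - g = 2 - g)
F(4)*116 + 63 = (2 - 1*4)*116 + 63 = (2 - 4)*116 + 63 = -2*116 + 63 = -232 + 63 = -169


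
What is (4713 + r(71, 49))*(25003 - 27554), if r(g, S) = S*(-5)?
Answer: -11397868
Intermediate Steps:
r(g, S) = -5*S
(4713 + r(71, 49))*(25003 - 27554) = (4713 - 5*49)*(25003 - 27554) = (4713 - 245)*(-2551) = 4468*(-2551) = -11397868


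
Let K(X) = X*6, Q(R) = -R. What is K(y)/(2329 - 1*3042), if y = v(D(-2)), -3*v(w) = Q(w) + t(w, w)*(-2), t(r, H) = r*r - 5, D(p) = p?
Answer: 8/713 ≈ 0.011220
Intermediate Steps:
t(r, H) = -5 + r**2 (t(r, H) = r**2 - 5 = -5 + r**2)
v(w) = -10/3 + w/3 + 2*w**2/3 (v(w) = -(-w + (-5 + w**2)*(-2))/3 = -(-w + (10 - 2*w**2))/3 = -(10 - w - 2*w**2)/3 = -10/3 + w/3 + 2*w**2/3)
y = -4/3 (y = -10/3 + (1/3)*(-2) + (2/3)*(-2)**2 = -10/3 - 2/3 + (2/3)*4 = -10/3 - 2/3 + 8/3 = -4/3 ≈ -1.3333)
K(X) = 6*X
K(y)/(2329 - 1*3042) = (6*(-4/3))/(2329 - 1*3042) = -8/(2329 - 3042) = -8/(-713) = -8*(-1/713) = 8/713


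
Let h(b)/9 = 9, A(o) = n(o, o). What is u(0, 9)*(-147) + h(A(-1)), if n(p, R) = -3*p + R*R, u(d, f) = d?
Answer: 81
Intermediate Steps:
n(p, R) = R² - 3*p (n(p, R) = -3*p + R² = R² - 3*p)
A(o) = o² - 3*o
h(b) = 81 (h(b) = 9*9 = 81)
u(0, 9)*(-147) + h(A(-1)) = 0*(-147) + 81 = 0 + 81 = 81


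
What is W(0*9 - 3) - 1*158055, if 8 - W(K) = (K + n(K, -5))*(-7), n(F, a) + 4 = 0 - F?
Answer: -158075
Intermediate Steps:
n(F, a) = -4 - F (n(F, a) = -4 + (0 - F) = -4 - F)
W(K) = -20 (W(K) = 8 - (K + (-4 - K))*(-7) = 8 - (-4)*(-7) = 8 - 1*28 = 8 - 28 = -20)
W(0*9 - 3) - 1*158055 = -20 - 1*158055 = -20 - 158055 = -158075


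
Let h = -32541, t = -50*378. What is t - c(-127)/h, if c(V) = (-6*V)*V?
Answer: -205040558/10847 ≈ -18903.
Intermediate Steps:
c(V) = -6*V²
t = -18900
t - c(-127)/h = -18900 - (-6*(-127)²)/(-32541) = -18900 - (-6*16129)*(-1)/32541 = -18900 - (-96774)*(-1)/32541 = -18900 - 1*32258/10847 = -18900 - 32258/10847 = -205040558/10847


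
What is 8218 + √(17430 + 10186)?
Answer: 8218 + 4*√1726 ≈ 8384.2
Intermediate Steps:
8218 + √(17430 + 10186) = 8218 + √27616 = 8218 + 4*√1726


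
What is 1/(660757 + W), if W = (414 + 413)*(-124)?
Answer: 1/558209 ≈ 1.7914e-6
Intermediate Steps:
W = -102548 (W = 827*(-124) = -102548)
1/(660757 + W) = 1/(660757 - 102548) = 1/558209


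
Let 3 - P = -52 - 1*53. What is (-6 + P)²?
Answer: 10404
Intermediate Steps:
P = 108 (P = 3 - (-52 - 1*53) = 3 - (-52 - 53) = 3 - 1*(-105) = 3 + 105 = 108)
(-6 + P)² = (-6 + 108)² = 102² = 10404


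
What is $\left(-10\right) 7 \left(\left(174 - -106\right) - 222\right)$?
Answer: $-4060$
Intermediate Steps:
$\left(-10\right) 7 \left(\left(174 - -106\right) - 222\right) = - 70 \left(\left(174 + 106\right) - 222\right) = - 70 \left(280 - 222\right) = \left(-70\right) 58 = -4060$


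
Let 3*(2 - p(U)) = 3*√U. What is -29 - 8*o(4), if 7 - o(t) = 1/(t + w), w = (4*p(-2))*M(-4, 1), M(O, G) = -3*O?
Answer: -77555/913 + 24*I*√2/913 ≈ -84.945 + 0.037175*I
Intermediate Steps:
p(U) = 2 - √U
w = 96 - 48*I*√2 (w = (4*(2 - √(-2)))*(-3*(-4)) = (4*(2 - I*√2))*12 = (8 - 4*I*√2)*12 = 96 - 48*I*√2 ≈ 96.0 - 67.882*I)
o(t) = 7 - 1/(96 + t - 48*I*√2) (o(t) = 7 - 1/(t + (96 - 48*I*√2)) = 7 - 1/(96 + t - 48*I*√2))
-29 - 8*o(4) = -29 - 8*(671 + 7*4 - 336*I*√2)/(96 + 4 - 48*I*√2) = -29 - 8*(671 + 28 - 336*I*√2)/(100 - 48*I*√2) = -29 - 8*(699 - 336*I*√2)/(100 - 48*I*√2)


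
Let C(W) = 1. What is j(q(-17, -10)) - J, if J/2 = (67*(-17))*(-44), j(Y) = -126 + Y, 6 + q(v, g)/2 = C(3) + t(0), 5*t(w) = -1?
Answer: -501842/5 ≈ -1.0037e+5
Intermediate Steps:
t(w) = -⅕ (t(w) = (⅕)*(-1) = -⅕)
q(v, g) = -52/5 (q(v, g) = -12 + 2*(1 - ⅕) = -12 + 2*(⅘) = -12 + 8/5 = -52/5)
J = 100232 (J = 2*((67*(-17))*(-44)) = 2*(-1139*(-44)) = 2*50116 = 100232)
j(q(-17, -10)) - J = (-126 - 52/5) - 1*100232 = -682/5 - 100232 = -501842/5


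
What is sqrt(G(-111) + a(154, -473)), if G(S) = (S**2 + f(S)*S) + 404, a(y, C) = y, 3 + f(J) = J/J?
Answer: sqrt(13101) ≈ 114.46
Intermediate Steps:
f(J) = -2 (f(J) = -3 + J/J = -3 + 1 = -2)
G(S) = 404 + S**2 - 2*S (G(S) = (S**2 - 2*S) + 404 = 404 + S**2 - 2*S)
sqrt(G(-111) + a(154, -473)) = sqrt((404 + (-111)**2 - 2*(-111)) + 154) = sqrt((404 + 12321 + 222) + 154) = sqrt(12947 + 154) = sqrt(13101)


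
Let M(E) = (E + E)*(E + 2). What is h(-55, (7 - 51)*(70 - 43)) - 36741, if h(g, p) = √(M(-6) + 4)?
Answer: -36741 + 2*√13 ≈ -36734.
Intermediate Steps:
M(E) = 2*E*(2 + E) (M(E) = (2*E)*(2 + E) = 2*E*(2 + E))
h(g, p) = 2*√13 (h(g, p) = √(2*(-6)*(2 - 6) + 4) = √(2*(-6)*(-4) + 4) = √(48 + 4) = √52 = 2*√13)
h(-55, (7 - 51)*(70 - 43)) - 36741 = 2*√13 - 36741 = -36741 + 2*√13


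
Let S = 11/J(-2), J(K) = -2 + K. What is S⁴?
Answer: 14641/256 ≈ 57.191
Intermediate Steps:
S = -11/4 (S = 11/(-2 - 2) = 11/(-4) = 11*(-¼) = -11/4 ≈ -2.7500)
S⁴ = (-11/4)⁴ = 14641/256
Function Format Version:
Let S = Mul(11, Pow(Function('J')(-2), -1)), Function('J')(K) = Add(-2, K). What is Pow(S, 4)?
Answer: Rational(14641, 256) ≈ 57.191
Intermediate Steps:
S = Rational(-11, 4) (S = Mul(11, Pow(Add(-2, -2), -1)) = Mul(11, Pow(-4, -1)) = Mul(11, Rational(-1, 4)) = Rational(-11, 4) ≈ -2.7500)
Pow(S, 4) = Pow(Rational(-11, 4), 4) = Rational(14641, 256)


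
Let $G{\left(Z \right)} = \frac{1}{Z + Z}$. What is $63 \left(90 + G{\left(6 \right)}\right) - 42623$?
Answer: $- \frac{147791}{4} \approx -36948.0$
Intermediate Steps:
$G{\left(Z \right)} = \frac{1}{2 Z}$
$63 \left(90 + G{\left(6 \right)}\right) - 42623 = 63 \left(90 + \frac{1}{2 \cdot 6}\right) - 42623 = 63 \left(90 + \frac{1}{2} \cdot \frac{1}{6}\right) - 42623 = 63 \left(90 + \frac{1}{12}\right) - 42623 = 63 \cdot \frac{1081}{12} - 42623 = \frac{22701}{4} - 42623 = - \frac{147791}{4}$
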